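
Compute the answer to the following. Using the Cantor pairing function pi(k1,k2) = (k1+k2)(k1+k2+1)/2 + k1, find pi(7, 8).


k1 + k2 = 15
(k1+k2)(k1+k2+1)/2 = 15 * 16 / 2 = 120
pi = 120 + 7 = 127

127


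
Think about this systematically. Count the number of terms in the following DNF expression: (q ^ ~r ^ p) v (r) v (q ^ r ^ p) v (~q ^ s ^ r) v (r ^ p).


A DNF formula is a disjunction of terms (conjunctions).
Terms are separated by v.
Counting the disjuncts: 5 terms.

5


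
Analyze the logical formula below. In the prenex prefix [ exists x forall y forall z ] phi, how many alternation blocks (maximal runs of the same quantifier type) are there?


Quantifier-type sequence: E A A  (A=forall, E=exists)
Group into maximal same-type runs:
  Ex1 | Ax2
Number of blocks = 2

2


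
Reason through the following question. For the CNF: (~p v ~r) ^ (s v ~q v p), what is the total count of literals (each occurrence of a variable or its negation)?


Counting literals in each clause:
Clause 1: 2 literal(s)
Clause 2: 3 literal(s)
Total = 5

5


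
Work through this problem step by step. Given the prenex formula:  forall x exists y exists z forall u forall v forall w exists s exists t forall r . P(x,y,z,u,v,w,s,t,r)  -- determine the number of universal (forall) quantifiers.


Quantifier prefix: forall x exists y exists z forall u forall v forall w exists s exists t forall r
Mark each quantifier type:
  U E E U U U E E U
Universal count = 5, Existential count = 4
Asked for universal (forall) quantifiers: 5

5


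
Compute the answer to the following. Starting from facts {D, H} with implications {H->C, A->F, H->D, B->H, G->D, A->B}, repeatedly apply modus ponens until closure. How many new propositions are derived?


Initial facts: {D, H}
Apply modus ponens to closure:
  H and H->C  =>  C
Final known: {C, D, H}
New propositions: {C}
Count = 1

1


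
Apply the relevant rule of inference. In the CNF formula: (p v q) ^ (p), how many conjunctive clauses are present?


A CNF formula is a conjunction of clauses.
Clauses are separated by ^.
Counting the conjuncts: 2 clauses.

2


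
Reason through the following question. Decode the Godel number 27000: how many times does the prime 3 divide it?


Factorize 27000 by dividing by 3 repeatedly.
Division steps: 3 divides 27000 exactly 3 time(s).
Exponent of 3 = 3

3


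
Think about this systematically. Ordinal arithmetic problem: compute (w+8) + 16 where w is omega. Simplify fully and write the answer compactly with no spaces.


Compute (w+8) + 16.
Ordinal + is associative but NOT commutative; for finite n>0, n + w = w but w + n stays w+n.
By associativity: (w+8) + 16 = w + (8+16) = w+24.
Result = w+24

w+24


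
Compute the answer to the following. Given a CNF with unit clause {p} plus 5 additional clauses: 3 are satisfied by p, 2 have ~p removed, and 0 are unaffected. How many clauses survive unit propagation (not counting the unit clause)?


Satisfied (removed): 3
Shortened (remain): 2
Unchanged (remain): 0
Remaining = 2 + 0 = 2

2


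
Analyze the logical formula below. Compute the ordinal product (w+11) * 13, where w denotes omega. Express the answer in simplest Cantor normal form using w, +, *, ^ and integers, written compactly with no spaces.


Compute (w+11) * 13.
Ordinal * is associative and left-distributive over +, but NOT commutative; for finite n>1, n*w = w but w*n stays w*n.
(w+11) * 13 = (w+11) repeated 13 times. Each intermediate +11 is absorbed by the following w; only the last survives: w*13+11.
Result = w*13+11

w*13+11


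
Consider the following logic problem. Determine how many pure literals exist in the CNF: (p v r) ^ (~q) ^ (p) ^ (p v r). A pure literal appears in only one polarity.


Check each variable for pure literal status:
p: pure positive
q: pure negative
r: pure positive
Pure literal count = 3

3


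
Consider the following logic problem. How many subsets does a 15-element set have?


The power set of a set with n elements has 2^n elements.
|P(S)| = 2^15 = 32768

32768


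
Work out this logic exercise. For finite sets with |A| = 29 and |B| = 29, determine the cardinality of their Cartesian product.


The Cartesian product A x B contains all ordered pairs (a, b).
|A x B| = |A| * |B| = 29 * 29 = 841

841


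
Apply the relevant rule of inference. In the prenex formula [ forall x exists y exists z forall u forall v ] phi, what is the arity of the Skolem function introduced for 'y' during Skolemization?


Quantifier prefix: forall x exists y exists z forall u forall v
'y' is existentially quantified at position 2.
Universal variables preceding it: x
Skolem function arity = 1

1


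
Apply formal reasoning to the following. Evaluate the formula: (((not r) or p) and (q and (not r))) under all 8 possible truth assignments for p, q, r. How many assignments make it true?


Check all 8 assignments:
p=0, q=0, r=0: 0
p=0, q=0, r=1: 0
p=0, q=1, r=0: 1
p=0, q=1, r=1: 0
p=1, q=0, r=0: 0
p=1, q=0, r=1: 0
p=1, q=1, r=0: 1
p=1, q=1, r=1: 0
Count of True = 2

2


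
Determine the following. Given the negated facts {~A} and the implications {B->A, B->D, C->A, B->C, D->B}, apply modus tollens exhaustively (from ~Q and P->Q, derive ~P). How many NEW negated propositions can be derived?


Initial negated facts: {~A}
Apply modus tollens to closure:
  ~A and B->A  =>  ~B
  ~A and C->A  =>  ~C
  ~B and D->B  =>  ~D
Final negated: {~A, ~B, ~C, ~D}
New negations: {~B, ~C, ~D}
Count = 3

3


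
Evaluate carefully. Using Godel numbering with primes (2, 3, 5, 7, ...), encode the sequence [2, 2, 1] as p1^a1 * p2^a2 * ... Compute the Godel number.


Encode each element as an exponent of the corresponding prime:
  2^2 = 4
  3^2 = 9
  5^1 = 5
Product = 4 * 9 * 5 = 180

180


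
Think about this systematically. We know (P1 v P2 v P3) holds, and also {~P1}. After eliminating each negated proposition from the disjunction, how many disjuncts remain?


Original disjuncts (3): P1, P2, P3
Negated (eliminate): ~P1
Remaining disjuncts: P2, P3
Count = 3 - 1 = 2

2


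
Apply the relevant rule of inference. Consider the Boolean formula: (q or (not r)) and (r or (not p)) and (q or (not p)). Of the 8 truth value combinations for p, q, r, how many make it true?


Evaluate all 8 assignments for p, q, r:
p=0, q=0, r=0: 1
p=0, q=0, r=1: 0
p=0, q=1, r=0: 1
p=0, q=1, r=1: 1
p=1, q=0, r=0: 0
p=1, q=0, r=1: 0
p=1, q=1, r=0: 0
p=1, q=1, r=1: 1
Satisfying count = 4

4


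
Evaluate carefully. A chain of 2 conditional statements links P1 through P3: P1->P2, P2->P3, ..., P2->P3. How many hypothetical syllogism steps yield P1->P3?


With 2 implications in a chain connecting 3 propositions:
P1->P2, P2->P3, ..., P2->P3
Steps needed = (number of implications) - 1 = 2 - 1 = 1

1


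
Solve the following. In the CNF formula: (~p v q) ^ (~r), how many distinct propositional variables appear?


Identify each variable that appears in the formula.
Variables found: p, q, r
Count = 3

3


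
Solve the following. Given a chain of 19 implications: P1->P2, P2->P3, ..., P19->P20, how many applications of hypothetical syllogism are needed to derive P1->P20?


With 19 implications in a chain connecting 20 propositions:
P1->P2, P2->P3, ..., P19->P20
Steps needed = (number of implications) - 1 = 19 - 1 = 18

18


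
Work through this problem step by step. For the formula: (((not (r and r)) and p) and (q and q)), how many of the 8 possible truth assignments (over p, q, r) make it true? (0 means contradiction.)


Check all 8 assignments:
p=0, q=0, r=0: 0
p=0, q=0, r=1: 0
p=0, q=1, r=0: 0
p=0, q=1, r=1: 0
p=1, q=0, r=0: 0
p=1, q=0, r=1: 0
p=1, q=1, r=0: 1
p=1, q=1, r=1: 0
Count of True = 1

1


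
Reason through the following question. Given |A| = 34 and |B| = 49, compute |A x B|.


The Cartesian product A x B contains all ordered pairs (a, b).
|A x B| = |A| * |B| = 34 * 49 = 1666

1666


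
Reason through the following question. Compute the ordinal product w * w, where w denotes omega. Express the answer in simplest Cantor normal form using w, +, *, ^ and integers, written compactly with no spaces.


Compute w * w.
Ordinal * is associative and left-distributive over +, but NOT commutative; for finite n>1, n*w = w but w*n stays w*n.
w * w = w^2 by definition.
Result = w^2

w^2


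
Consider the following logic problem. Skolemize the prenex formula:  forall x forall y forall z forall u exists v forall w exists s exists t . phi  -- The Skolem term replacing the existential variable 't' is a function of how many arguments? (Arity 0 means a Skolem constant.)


Quantifier prefix: forall x forall y forall z forall u exists v forall w exists s exists t
't' is existentially quantified at position 8.
Universal variables preceding it: x, y, z, u, w
Skolem function arity = 5

5


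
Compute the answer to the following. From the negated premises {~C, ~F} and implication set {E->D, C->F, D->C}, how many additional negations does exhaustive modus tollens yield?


Initial negated facts: {~C, ~F}
Apply modus tollens to closure:
  ~C and D->C  =>  ~D
  ~D and E->D  =>  ~E
Final negated: {~C, ~D, ~E, ~F}
New negations: {~D, ~E}
Count = 2

2


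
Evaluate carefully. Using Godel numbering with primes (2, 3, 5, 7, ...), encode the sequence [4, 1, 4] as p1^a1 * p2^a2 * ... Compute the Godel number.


Encode each element as an exponent of the corresponding prime:
  2^4 = 16
  3^1 = 3
  5^4 = 625
Product = 16 * 3 * 625 = 30000

30000


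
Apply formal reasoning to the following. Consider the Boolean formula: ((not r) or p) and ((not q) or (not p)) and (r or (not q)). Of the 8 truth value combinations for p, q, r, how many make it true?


Evaluate all 8 assignments for p, q, r:
p=0, q=0, r=0: 1
p=0, q=0, r=1: 0
p=0, q=1, r=0: 0
p=0, q=1, r=1: 0
p=1, q=0, r=0: 1
p=1, q=0, r=1: 1
p=1, q=1, r=0: 0
p=1, q=1, r=1: 0
Satisfying count = 3

3


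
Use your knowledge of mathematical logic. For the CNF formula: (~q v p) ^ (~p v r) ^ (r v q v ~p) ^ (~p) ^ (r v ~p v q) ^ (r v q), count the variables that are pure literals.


Check each variable for pure literal status:
p: mixed (not pure)
q: mixed (not pure)
r: pure positive
Pure literal count = 1

1


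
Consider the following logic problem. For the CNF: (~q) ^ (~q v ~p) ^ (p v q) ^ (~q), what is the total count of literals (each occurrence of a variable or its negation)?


Counting literals in each clause:
Clause 1: 1 literal(s)
Clause 2: 2 literal(s)
Clause 3: 2 literal(s)
Clause 4: 1 literal(s)
Total = 6

6


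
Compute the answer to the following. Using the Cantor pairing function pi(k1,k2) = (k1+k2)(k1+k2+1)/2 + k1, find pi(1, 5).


k1 + k2 = 6
(k1+k2)(k1+k2+1)/2 = 6 * 7 / 2 = 21
pi = 21 + 1 = 22

22


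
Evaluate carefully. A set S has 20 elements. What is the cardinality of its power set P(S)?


The power set of a set with n elements has 2^n elements.
|P(S)| = 2^20 = 1048576

1048576


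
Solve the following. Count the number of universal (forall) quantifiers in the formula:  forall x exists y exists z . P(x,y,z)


Quantifier prefix: forall x exists y exists z
Mark each quantifier type:
  U E E
Universal count = 1, Existential count = 2
Asked for universal (forall) quantifiers: 1

1


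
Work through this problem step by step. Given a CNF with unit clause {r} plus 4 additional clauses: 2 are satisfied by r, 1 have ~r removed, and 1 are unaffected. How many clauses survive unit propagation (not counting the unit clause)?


Satisfied (removed): 2
Shortened (remain): 1
Unchanged (remain): 1
Remaining = 1 + 1 = 2

2


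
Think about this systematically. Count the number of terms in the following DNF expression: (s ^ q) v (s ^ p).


A DNF formula is a disjunction of terms (conjunctions).
Terms are separated by v.
Counting the disjuncts: 2 terms.

2


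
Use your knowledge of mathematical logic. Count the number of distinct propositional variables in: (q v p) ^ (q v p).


Identify each variable that appears in the formula.
Variables found: p, q
Count = 2

2


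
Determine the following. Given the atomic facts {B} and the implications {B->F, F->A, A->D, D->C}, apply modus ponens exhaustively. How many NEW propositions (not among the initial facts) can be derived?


Initial facts: {B}
Apply modus ponens to closure:
  B and B->F  =>  F
  F and F->A  =>  A
  A and A->D  =>  D
  D and D->C  =>  C
Final known: {A, B, C, D, F}
New propositions: {A, C, D, F}
Count = 4

4


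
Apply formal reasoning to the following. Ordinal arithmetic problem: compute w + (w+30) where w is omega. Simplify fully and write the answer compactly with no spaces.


Compute w + (w+30).
Ordinal + is associative but NOT commutative; for finite n>0, n + w = w but w + n stays w+n.
w + (w+30) = (w+w) + 30 = w*2+30.
Result = w*2+30

w*2+30


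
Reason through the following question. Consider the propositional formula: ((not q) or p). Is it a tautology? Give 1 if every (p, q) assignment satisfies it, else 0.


Check all 4 assignments:
p=0, q=0: 1
p=0, q=1: 0
p=1, q=0: 1
p=1, q=1: 1
Satisfying count = 3/4.
Tautology iff count = 4: no.

0


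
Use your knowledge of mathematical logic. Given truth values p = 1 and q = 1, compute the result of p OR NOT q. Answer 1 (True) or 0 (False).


p = 1, q = 1
Operation: p OR NOT q
Evaluate: 1 OR NOT 1 = 1

1


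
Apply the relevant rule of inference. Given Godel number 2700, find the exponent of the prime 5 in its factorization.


Factorize 2700 by dividing by 5 repeatedly.
Division steps: 5 divides 2700 exactly 2 time(s).
Exponent of 5 = 2

2


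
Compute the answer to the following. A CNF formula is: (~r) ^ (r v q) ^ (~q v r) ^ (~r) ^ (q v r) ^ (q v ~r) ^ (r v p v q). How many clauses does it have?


A CNF formula is a conjunction of clauses.
Clauses are separated by ^.
Counting the conjuncts: 7 clauses.

7


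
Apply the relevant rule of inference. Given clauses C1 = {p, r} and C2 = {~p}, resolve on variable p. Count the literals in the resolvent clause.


Remove p from C1 and ~p from C2.
C1 remainder: {r}
C2 remainder: {}
Union (resolvent): {r}
Resolvent has 1 literal(s).

1


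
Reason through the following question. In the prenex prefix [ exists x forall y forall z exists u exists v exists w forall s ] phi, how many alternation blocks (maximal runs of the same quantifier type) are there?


Quantifier-type sequence: E A A E E E A  (A=forall, E=exists)
Group into maximal same-type runs:
  Ex1 | Ax2 | Ex3 | Ax1
Number of blocks = 4

4


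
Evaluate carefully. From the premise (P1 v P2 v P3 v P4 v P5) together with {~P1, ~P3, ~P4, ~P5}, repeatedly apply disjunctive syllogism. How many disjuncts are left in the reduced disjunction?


Original disjuncts (5): P1, P2, P3, P4, P5
Negated (eliminate): ~P1, ~P3, ~P4, ~P5
Remaining disjuncts: P2
Count = 5 - 4 = 1

1


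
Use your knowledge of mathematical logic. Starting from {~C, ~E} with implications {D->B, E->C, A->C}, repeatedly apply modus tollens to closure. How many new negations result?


Initial negated facts: {~C, ~E}
Apply modus tollens to closure:
  ~C and A->C  =>  ~A
Final negated: {~A, ~C, ~E}
New negations: {~A}
Count = 1

1


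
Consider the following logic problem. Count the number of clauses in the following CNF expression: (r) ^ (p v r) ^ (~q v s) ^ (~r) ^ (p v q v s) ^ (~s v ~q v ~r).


A CNF formula is a conjunction of clauses.
Clauses are separated by ^.
Counting the conjuncts: 6 clauses.

6


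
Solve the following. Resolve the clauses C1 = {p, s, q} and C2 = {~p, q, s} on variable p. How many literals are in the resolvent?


Remove p from C1 and ~p from C2.
C1 remainder: {s, q}
C2 remainder: {q, s}
Union (resolvent): {q, s}
Resolvent has 2 literal(s).

2


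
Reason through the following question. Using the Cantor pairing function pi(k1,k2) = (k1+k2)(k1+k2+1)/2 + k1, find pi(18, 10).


k1 + k2 = 28
(k1+k2)(k1+k2+1)/2 = 28 * 29 / 2 = 406
pi = 406 + 18 = 424

424


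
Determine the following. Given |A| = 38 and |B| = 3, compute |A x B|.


The Cartesian product A x B contains all ordered pairs (a, b).
|A x B| = |A| * |B| = 38 * 3 = 114

114


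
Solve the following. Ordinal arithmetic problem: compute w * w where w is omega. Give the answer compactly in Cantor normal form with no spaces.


Compute w * w.
Ordinal * is associative and left-distributive over +, but NOT commutative; for finite n>1, n*w = w but w*n stays w*n.
w * w = w^2 by definition.
Result = w^2

w^2


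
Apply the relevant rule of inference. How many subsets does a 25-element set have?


The power set of a set with n elements has 2^n elements.
|P(S)| = 2^25 = 33554432

33554432


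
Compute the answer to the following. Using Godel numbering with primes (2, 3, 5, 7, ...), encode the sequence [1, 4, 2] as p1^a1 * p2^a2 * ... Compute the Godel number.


Encode each element as an exponent of the corresponding prime:
  2^1 = 2
  3^4 = 81
  5^2 = 25
Product = 2 * 81 * 25 = 4050

4050


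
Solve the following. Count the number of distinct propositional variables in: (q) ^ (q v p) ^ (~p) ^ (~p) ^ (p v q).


Identify each variable that appears in the formula.
Variables found: p, q
Count = 2

2


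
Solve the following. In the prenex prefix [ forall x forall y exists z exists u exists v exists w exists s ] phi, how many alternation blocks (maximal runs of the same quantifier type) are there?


Quantifier-type sequence: A A E E E E E  (A=forall, E=exists)
Group into maximal same-type runs:
  Ax2 | Ex5
Number of blocks = 2

2


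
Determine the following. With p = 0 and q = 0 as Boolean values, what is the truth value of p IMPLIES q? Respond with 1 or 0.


p = 0, q = 0
Operation: p IMPLIES q
Evaluate: 0 IMPLIES 0 = 1

1


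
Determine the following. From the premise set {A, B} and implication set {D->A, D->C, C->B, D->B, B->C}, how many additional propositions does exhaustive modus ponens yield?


Initial facts: {A, B}
Apply modus ponens to closure:
  B and B->C  =>  C
Final known: {A, B, C}
New propositions: {C}
Count = 1

1


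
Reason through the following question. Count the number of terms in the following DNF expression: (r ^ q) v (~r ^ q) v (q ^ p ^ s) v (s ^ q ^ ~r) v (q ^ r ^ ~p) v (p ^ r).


A DNF formula is a disjunction of terms (conjunctions).
Terms are separated by v.
Counting the disjuncts: 6 terms.

6


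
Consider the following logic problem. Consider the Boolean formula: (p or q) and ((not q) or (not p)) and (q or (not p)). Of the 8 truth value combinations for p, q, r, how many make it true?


Evaluate all 8 assignments for p, q, r:
p=0, q=0, r=0: 0
p=0, q=0, r=1: 0
p=0, q=1, r=0: 1
p=0, q=1, r=1: 1
p=1, q=0, r=0: 0
p=1, q=0, r=1: 0
p=1, q=1, r=0: 0
p=1, q=1, r=1: 0
Satisfying count = 2

2


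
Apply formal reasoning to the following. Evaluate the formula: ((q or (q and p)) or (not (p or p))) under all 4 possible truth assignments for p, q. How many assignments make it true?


Check all 4 assignments:
p=0, q=0: 1
p=0, q=1: 1
p=1, q=0: 0
p=1, q=1: 1
Count of True = 3

3


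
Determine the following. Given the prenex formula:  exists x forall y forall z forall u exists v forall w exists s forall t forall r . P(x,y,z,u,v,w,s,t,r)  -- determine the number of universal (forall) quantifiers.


Quantifier prefix: exists x forall y forall z forall u exists v forall w exists s forall t forall r
Mark each quantifier type:
  E U U U E U E U U
Universal count = 6, Existential count = 3
Asked for universal (forall) quantifiers: 6

6


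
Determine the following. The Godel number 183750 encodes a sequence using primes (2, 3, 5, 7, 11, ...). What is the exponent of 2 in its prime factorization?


Factorize 183750 by dividing by 2 repeatedly.
Division steps: 2 divides 183750 exactly 1 time(s).
Exponent of 2 = 1

1


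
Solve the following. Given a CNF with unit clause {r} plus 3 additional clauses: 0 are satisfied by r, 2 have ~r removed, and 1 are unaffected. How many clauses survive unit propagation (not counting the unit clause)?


Satisfied (removed): 0
Shortened (remain): 2
Unchanged (remain): 1
Remaining = 2 + 1 = 3

3


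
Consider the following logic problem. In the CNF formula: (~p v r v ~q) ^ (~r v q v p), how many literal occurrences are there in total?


Counting literals in each clause:
Clause 1: 3 literal(s)
Clause 2: 3 literal(s)
Total = 6

6


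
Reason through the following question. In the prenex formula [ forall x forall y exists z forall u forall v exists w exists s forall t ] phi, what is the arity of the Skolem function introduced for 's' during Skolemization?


Quantifier prefix: forall x forall y exists z forall u forall v exists w exists s forall t
's' is existentially quantified at position 7.
Universal variables preceding it: x, y, u, v
Skolem function arity = 4

4


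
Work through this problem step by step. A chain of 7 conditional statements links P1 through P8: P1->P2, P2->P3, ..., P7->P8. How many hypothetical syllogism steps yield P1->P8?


With 7 implications in a chain connecting 8 propositions:
P1->P2, P2->P3, ..., P7->P8
Steps needed = (number of implications) - 1 = 7 - 1 = 6

6


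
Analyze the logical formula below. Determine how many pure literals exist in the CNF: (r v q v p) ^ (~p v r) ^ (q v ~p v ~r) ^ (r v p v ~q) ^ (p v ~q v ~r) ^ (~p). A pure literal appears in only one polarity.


Check each variable for pure literal status:
p: mixed (not pure)
q: mixed (not pure)
r: mixed (not pure)
Pure literal count = 0

0


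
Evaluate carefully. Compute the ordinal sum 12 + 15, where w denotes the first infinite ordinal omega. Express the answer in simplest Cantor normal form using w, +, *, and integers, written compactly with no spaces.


Compute 12 + 15.
Ordinal + is associative but NOT commutative; for finite n>0, n + w = w but w + n stays w+n.
Both operands finite; ordinal + agrees with natural +: 12 + 15 = 27.
Result = 27

27


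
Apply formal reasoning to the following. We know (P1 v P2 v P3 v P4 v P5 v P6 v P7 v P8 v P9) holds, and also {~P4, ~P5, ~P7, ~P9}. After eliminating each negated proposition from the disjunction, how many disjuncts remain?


Original disjuncts (9): P1, P2, P3, P4, P5, P6, P7, P8, P9
Negated (eliminate): ~P4, ~P5, ~P7, ~P9
Remaining disjuncts: P1, P2, P3, P6, P8
Count = 9 - 4 = 5

5


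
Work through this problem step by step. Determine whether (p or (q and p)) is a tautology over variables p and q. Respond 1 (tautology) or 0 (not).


Check all 4 assignments:
p=0, q=0: 0
p=0, q=1: 0
p=1, q=0: 1
p=1, q=1: 1
Satisfying count = 2/4.
Tautology iff count = 4: no.

0


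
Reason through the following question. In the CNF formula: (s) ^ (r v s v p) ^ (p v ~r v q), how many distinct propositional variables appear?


Identify each variable that appears in the formula.
Variables found: p, q, r, s
Count = 4

4


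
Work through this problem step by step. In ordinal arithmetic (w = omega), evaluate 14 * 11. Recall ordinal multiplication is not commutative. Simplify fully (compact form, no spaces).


Compute 14 * 11.
Ordinal * is associative and left-distributive over +, but NOT commutative; for finite n>1, n*w = w but w*n stays w*n.
Both finite; ordinal * agrees with natural *: 14 * 11 = 154.
Result = 154

154


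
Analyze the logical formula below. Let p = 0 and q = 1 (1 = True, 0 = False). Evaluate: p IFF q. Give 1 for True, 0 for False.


p = 0, q = 1
Operation: p IFF q
Evaluate: 0 IFF 1 = 0

0


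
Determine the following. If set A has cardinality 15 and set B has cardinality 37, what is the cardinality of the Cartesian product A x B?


The Cartesian product A x B contains all ordered pairs (a, b).
|A x B| = |A| * |B| = 15 * 37 = 555

555


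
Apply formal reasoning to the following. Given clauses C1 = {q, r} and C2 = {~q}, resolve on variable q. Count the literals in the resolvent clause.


Remove q from C1 and ~q from C2.
C1 remainder: {r}
C2 remainder: {}
Union (resolvent): {r}
Resolvent has 1 literal(s).

1


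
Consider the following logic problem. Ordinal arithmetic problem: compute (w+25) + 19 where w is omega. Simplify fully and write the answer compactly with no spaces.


Compute (w+25) + 19.
Ordinal + is associative but NOT commutative; for finite n>0, n + w = w but w + n stays w+n.
By associativity: (w+25) + 19 = w + (25+19) = w+44.
Result = w+44

w+44


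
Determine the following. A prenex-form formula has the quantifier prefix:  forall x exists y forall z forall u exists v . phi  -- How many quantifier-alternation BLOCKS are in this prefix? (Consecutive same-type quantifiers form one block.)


Quantifier-type sequence: A E A A E  (A=forall, E=exists)
Group into maximal same-type runs:
  Ax1 | Ex1 | Ax2 | Ex1
Number of blocks = 4

4


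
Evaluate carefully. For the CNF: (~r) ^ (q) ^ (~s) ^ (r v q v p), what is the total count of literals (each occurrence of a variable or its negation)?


Counting literals in each clause:
Clause 1: 1 literal(s)
Clause 2: 1 literal(s)
Clause 3: 1 literal(s)
Clause 4: 3 literal(s)
Total = 6

6


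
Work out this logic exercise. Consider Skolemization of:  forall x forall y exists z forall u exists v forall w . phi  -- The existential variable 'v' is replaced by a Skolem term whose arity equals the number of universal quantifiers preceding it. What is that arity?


Quantifier prefix: forall x forall y exists z forall u exists v forall w
'v' is existentially quantified at position 5.
Universal variables preceding it: x, y, u
Skolem function arity = 3

3


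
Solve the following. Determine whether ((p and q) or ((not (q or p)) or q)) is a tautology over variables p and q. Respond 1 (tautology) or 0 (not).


Check all 4 assignments:
p=0, q=0: 1
p=0, q=1: 1
p=1, q=0: 0
p=1, q=1: 1
Satisfying count = 3/4.
Tautology iff count = 4: no.

0


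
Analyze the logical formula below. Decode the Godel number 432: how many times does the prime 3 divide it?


Factorize 432 by dividing by 3 repeatedly.
Division steps: 3 divides 432 exactly 3 time(s).
Exponent of 3 = 3

3


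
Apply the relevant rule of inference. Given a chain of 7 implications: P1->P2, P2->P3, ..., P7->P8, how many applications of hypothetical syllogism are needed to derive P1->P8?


With 7 implications in a chain connecting 8 propositions:
P1->P2, P2->P3, ..., P7->P8
Steps needed = (number of implications) - 1 = 7 - 1 = 6

6


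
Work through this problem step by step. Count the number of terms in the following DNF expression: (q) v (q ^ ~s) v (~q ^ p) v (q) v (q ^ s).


A DNF formula is a disjunction of terms (conjunctions).
Terms are separated by v.
Counting the disjuncts: 5 terms.

5


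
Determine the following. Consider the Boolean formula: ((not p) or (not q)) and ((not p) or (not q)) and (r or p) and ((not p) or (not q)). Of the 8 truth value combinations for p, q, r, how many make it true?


Evaluate all 8 assignments for p, q, r:
p=0, q=0, r=0: 0
p=0, q=0, r=1: 1
p=0, q=1, r=0: 0
p=0, q=1, r=1: 1
p=1, q=0, r=0: 1
p=1, q=0, r=1: 1
p=1, q=1, r=0: 0
p=1, q=1, r=1: 0
Satisfying count = 4

4


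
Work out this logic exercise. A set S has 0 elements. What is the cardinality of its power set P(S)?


The power set of a set with n elements has 2^n elements.
|P(S)| = 2^0 = 1

1


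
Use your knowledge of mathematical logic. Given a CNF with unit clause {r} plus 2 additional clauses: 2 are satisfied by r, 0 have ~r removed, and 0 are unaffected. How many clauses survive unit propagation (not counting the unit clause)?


Satisfied (removed): 2
Shortened (remain): 0
Unchanged (remain): 0
Remaining = 0 + 0 = 0

0


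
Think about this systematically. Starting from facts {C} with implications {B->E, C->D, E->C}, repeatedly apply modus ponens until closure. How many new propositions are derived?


Initial facts: {C}
Apply modus ponens to closure:
  C and C->D  =>  D
Final known: {C, D}
New propositions: {D}
Count = 1

1


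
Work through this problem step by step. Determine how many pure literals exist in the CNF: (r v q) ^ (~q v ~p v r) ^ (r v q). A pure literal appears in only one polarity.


Check each variable for pure literal status:
p: pure negative
q: mixed (not pure)
r: pure positive
Pure literal count = 2

2


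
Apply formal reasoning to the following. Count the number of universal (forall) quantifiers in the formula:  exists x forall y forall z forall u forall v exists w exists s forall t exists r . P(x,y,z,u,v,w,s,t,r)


Quantifier prefix: exists x forall y forall z forall u forall v exists w exists s forall t exists r
Mark each quantifier type:
  E U U U U E E U E
Universal count = 5, Existential count = 4
Asked for universal (forall) quantifiers: 5

5


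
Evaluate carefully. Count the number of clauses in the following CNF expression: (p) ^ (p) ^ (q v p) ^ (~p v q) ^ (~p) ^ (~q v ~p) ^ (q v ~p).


A CNF formula is a conjunction of clauses.
Clauses are separated by ^.
Counting the conjuncts: 7 clauses.

7


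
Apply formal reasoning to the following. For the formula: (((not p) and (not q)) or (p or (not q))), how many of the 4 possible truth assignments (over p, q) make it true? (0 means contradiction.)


Check all 4 assignments:
p=0, q=0: 1
p=0, q=1: 0
p=1, q=0: 1
p=1, q=1: 1
Count of True = 3

3


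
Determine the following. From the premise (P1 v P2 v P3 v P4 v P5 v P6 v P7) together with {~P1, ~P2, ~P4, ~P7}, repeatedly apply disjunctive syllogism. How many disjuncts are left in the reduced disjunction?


Original disjuncts (7): P1, P2, P3, P4, P5, P6, P7
Negated (eliminate): ~P1, ~P2, ~P4, ~P7
Remaining disjuncts: P3, P5, P6
Count = 7 - 4 = 3

3


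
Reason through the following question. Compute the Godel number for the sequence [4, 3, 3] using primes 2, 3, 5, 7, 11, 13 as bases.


Encode each element as an exponent of the corresponding prime:
  2^4 = 16
  3^3 = 27
  5^3 = 125
Product = 16 * 27 * 125 = 54000

54000


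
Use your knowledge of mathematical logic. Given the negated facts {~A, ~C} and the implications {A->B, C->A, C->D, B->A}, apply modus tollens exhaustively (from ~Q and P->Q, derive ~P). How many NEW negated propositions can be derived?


Initial negated facts: {~A, ~C}
Apply modus tollens to closure:
  ~A and B->A  =>  ~B
Final negated: {~A, ~B, ~C}
New negations: {~B}
Count = 1

1


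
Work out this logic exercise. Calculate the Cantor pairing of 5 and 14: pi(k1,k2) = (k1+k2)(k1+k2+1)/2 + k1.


k1 + k2 = 19
(k1+k2)(k1+k2+1)/2 = 19 * 20 / 2 = 190
pi = 190 + 5 = 195

195


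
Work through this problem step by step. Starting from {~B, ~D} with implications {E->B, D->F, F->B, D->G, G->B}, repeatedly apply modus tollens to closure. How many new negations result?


Initial negated facts: {~B, ~D}
Apply modus tollens to closure:
  ~B and E->B  =>  ~E
  ~B and F->B  =>  ~F
  ~B and G->B  =>  ~G
Final negated: {~B, ~D, ~E, ~F, ~G}
New negations: {~E, ~F, ~G}
Count = 3

3


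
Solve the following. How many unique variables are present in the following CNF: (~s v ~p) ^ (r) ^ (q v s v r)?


Identify each variable that appears in the formula.
Variables found: p, q, r, s
Count = 4

4


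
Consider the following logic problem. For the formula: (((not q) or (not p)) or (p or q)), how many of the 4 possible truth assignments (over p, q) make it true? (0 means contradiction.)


Check all 4 assignments:
p=0, q=0: 1
p=0, q=1: 1
p=1, q=0: 1
p=1, q=1: 1
Count of True = 4

4


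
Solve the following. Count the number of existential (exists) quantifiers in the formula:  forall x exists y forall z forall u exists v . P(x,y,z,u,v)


Quantifier prefix: forall x exists y forall z forall u exists v
Mark each quantifier type:
  U E U U E
Universal count = 3, Existential count = 2
Asked for existential (exists) quantifiers: 2

2


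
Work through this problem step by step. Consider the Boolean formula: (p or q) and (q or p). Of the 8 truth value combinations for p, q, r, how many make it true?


Evaluate all 8 assignments for p, q, r:
p=0, q=0, r=0: 0
p=0, q=0, r=1: 0
p=0, q=1, r=0: 1
p=0, q=1, r=1: 1
p=1, q=0, r=0: 1
p=1, q=0, r=1: 1
p=1, q=1, r=0: 1
p=1, q=1, r=1: 1
Satisfying count = 6

6


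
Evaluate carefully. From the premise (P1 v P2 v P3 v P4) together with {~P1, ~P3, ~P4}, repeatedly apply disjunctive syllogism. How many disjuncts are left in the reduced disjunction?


Original disjuncts (4): P1, P2, P3, P4
Negated (eliminate): ~P1, ~P3, ~P4
Remaining disjuncts: P2
Count = 4 - 3 = 1

1


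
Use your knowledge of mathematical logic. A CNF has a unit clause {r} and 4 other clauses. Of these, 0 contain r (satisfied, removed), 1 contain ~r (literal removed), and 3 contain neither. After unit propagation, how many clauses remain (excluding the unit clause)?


Satisfied (removed): 0
Shortened (remain): 1
Unchanged (remain): 3
Remaining = 1 + 3 = 4

4


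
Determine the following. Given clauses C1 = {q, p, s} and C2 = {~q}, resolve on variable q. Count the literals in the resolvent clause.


Remove q from C1 and ~q from C2.
C1 remainder: {p, s}
C2 remainder: {}
Union (resolvent): {p, s}
Resolvent has 2 literal(s).

2


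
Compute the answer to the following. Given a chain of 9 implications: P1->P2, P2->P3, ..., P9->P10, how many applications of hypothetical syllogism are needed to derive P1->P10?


With 9 implications in a chain connecting 10 propositions:
P1->P2, P2->P3, ..., P9->P10
Steps needed = (number of implications) - 1 = 9 - 1 = 8

8


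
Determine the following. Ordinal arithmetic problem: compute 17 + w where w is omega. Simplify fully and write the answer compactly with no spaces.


Compute 17 + w.
Ordinal + is associative but NOT commutative; for finite n>0, n + w = w but w + n stays w+n.
Any finite left addend is absorbed by w on the right: 17 + w = w.
Result = w

w


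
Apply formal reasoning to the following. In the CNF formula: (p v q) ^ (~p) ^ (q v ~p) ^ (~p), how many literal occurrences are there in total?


Counting literals in each clause:
Clause 1: 2 literal(s)
Clause 2: 1 literal(s)
Clause 3: 2 literal(s)
Clause 4: 1 literal(s)
Total = 6

6


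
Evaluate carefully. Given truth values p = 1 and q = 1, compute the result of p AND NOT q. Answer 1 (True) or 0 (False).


p = 1, q = 1
Operation: p AND NOT q
Evaluate: 1 AND NOT 1 = 0

0


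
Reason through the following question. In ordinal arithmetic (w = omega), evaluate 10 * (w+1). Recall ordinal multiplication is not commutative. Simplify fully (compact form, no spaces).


Compute 10 * (w+1).
Ordinal * is associative and left-distributive over +, but NOT commutative; for finite n>1, n*w = w but w*n stays w*n.
By left-distributivity: 10 * (w+1) = 10*w + 10*1 = w + 10 = w+10.
Result = w+10

w+10


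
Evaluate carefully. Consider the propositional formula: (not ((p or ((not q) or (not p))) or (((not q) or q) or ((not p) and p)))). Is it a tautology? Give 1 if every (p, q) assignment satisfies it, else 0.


Check all 4 assignments:
p=0, q=0: 0
p=0, q=1: 0
p=1, q=0: 0
p=1, q=1: 0
Satisfying count = 0/4.
Tautology iff count = 4: no.

0


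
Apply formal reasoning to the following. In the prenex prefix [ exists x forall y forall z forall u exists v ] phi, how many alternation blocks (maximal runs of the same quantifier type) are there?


Quantifier-type sequence: E A A A E  (A=forall, E=exists)
Group into maximal same-type runs:
  Ex1 | Ax3 | Ex1
Number of blocks = 3

3


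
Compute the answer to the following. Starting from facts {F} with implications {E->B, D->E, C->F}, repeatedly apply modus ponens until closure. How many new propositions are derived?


Initial facts: {F}
Apply modus ponens to closure:
  (no implication fires)
Final known: {F}
New propositions: {(none)}
Count = 0

0


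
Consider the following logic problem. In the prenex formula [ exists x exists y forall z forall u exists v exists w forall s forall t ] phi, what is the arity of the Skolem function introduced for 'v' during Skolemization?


Quantifier prefix: exists x exists y forall z forall u exists v exists w forall s forall t
'v' is existentially quantified at position 5.
Universal variables preceding it: z, u
Skolem function arity = 2

2


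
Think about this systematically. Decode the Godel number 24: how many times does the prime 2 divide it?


Factorize 24 by dividing by 2 repeatedly.
Division steps: 2 divides 24 exactly 3 time(s).
Exponent of 2 = 3

3


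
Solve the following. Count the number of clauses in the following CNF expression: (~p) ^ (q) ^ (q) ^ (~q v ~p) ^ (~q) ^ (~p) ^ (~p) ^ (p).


A CNF formula is a conjunction of clauses.
Clauses are separated by ^.
Counting the conjuncts: 8 clauses.

8


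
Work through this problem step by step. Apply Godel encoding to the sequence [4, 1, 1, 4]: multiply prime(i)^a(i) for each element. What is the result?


Encode each element as an exponent of the corresponding prime:
  2^4 = 16
  3^1 = 3
  5^1 = 5
  7^4 = 2401
Product = 16 * 3 * 5 * 2401 = 576240

576240


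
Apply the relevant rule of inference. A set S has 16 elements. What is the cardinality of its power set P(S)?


The power set of a set with n elements has 2^n elements.
|P(S)| = 2^16 = 65536

65536


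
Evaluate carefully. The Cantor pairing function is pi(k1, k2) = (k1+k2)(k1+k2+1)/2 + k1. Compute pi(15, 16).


k1 + k2 = 31
(k1+k2)(k1+k2+1)/2 = 31 * 32 / 2 = 496
pi = 496 + 15 = 511

511


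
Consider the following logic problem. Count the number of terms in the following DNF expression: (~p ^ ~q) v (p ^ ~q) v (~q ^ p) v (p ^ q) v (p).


A DNF formula is a disjunction of terms (conjunctions).
Terms are separated by v.
Counting the disjuncts: 5 terms.

5


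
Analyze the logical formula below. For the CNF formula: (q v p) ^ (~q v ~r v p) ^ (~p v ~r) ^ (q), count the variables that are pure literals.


Check each variable for pure literal status:
p: mixed (not pure)
q: mixed (not pure)
r: pure negative
Pure literal count = 1

1


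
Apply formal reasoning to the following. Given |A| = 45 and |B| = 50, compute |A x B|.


The Cartesian product A x B contains all ordered pairs (a, b).
|A x B| = |A| * |B| = 45 * 50 = 2250

2250


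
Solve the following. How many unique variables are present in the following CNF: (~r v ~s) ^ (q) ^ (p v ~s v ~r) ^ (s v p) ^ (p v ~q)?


Identify each variable that appears in the formula.
Variables found: p, q, r, s
Count = 4

4


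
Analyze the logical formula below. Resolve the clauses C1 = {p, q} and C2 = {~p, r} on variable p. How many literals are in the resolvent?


Remove p from C1 and ~p from C2.
C1 remainder: {q}
C2 remainder: {r}
Union (resolvent): {q, r}
Resolvent has 2 literal(s).

2


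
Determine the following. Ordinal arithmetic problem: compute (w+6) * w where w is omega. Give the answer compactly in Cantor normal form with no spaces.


Compute (w+6) * w.
Ordinal * is associative and left-distributive over +, but NOT commutative; for finite n>1, n*w = w but w*n stays w*n.
(w+6) * w = sup{(w+6)*k : k<w} = sup{w*k+6} = w^2 (the +6 tail is absorbed in the limit).
Result = w^2

w^2


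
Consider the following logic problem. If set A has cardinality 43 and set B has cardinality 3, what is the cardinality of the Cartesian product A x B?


The Cartesian product A x B contains all ordered pairs (a, b).
|A x B| = |A| * |B| = 43 * 3 = 129

129


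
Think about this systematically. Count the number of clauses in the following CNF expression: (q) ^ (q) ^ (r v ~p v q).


A CNF formula is a conjunction of clauses.
Clauses are separated by ^.
Counting the conjuncts: 3 clauses.

3


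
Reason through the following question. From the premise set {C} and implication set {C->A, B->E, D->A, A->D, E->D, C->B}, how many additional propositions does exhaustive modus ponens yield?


Initial facts: {C}
Apply modus ponens to closure:
  C and C->A  =>  A
  A and A->D  =>  D
  C and C->B  =>  B
  B and B->E  =>  E
Final known: {A, B, C, D, E}
New propositions: {A, B, D, E}
Count = 4

4
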